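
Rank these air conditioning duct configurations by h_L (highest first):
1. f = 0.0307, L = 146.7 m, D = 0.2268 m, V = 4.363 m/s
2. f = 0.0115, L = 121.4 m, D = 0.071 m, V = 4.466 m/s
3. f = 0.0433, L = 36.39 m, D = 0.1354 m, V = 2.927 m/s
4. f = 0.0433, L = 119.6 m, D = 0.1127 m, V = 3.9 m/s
Case 1: h_L = 19.27 m
Case 2: h_L = 19.99 m
Case 3: h_L = 5.082 m
Case 4: h_L = 35.62 m
Ranking (highest first): 4, 2, 1, 3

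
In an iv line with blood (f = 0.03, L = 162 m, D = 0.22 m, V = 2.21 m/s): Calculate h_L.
Formula: h_L = f \frac{L}{D} \frac{V^2}{2g}
h_L = 0.03·(162/0.22)·2.21²/(2·9.81) = 5.499 m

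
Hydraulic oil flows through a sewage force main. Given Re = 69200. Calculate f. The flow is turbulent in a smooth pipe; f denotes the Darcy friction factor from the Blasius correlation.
Formula: f = \frac{0.316}{Re^{0.25}}
f = 0.316/69200^0.25 = 0.01948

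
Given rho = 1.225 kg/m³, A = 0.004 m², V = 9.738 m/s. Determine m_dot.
Formula: \dot{m} = \rho A V
m_dot = 1.225·0.004·9.738 = 0.04772 kg/s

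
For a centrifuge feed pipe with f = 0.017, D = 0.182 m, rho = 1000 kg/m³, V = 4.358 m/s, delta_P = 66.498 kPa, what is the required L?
Formula: \Delta P = f \frac{L}{D} \frac{\rho V^2}{2}
Substituting knowns: 66.498 = 0.017·(L/0.182)·0.5·1000·4.358²/1000
Solving for L: L = (66.498·1000)·0.182/(0.017·0.5·1000·4.358²) = 74.97 m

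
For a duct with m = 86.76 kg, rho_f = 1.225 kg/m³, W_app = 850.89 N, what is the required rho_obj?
Formula: W_{app} = mg\left(1 - \frac{\rho_f}{\rho_{obj}}\right)
Substituting knowns: 850.89 = 86.76·9.81·(1 − 1.225/rho_obj)
Solving for rho_obj: rho_obj = 1.225/(1 − 850.89/(86.76·9.81)) = 4622 kg/m³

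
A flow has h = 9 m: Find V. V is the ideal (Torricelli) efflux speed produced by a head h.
Formula: V = \sqrt{2 g h}
V = √(2·9.81·9) = 13.29 m/s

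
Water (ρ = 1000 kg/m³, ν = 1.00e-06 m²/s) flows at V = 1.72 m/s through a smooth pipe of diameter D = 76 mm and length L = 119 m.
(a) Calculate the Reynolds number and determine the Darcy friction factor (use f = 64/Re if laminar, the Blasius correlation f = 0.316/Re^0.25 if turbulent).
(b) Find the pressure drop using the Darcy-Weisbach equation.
(a) Re = V·D/ν = 1.72·0.076/1.00e-06 = 130720 → turbulent (Re > 4000); f = 0.316/Re^0.25 = 0.316/130720^0.25 = 0.016619 (Blasius is strictly valid for Re ≲ 1e5; used here as the smooth-pipe estimate the problem specifies)
(b) Darcy-Weisbach: ΔP = f·(L/D)·½ρV²/1000 = 0.016619·(119/0.076)·½·1000·1.72²/1000 = 38.49 kPa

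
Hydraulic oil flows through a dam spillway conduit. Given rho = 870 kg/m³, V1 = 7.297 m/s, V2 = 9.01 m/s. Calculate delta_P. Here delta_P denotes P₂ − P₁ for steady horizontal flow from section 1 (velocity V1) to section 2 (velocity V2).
Formula: \Delta P = \frac{1}{2} \rho (V_1^2 - V_2^2)
delta_P = 0.5·870·(7.297² − 9.01²)/1000 = -12.15 kPa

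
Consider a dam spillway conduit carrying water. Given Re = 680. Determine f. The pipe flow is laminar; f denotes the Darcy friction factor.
Formula: f = \frac{64}{Re}
f = 64/680 = 0.09412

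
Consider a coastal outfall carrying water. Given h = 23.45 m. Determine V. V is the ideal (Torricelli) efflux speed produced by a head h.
Formula: V = \sqrt{2 g h}
V = √(2·9.81·23.45) = 21.45 m/s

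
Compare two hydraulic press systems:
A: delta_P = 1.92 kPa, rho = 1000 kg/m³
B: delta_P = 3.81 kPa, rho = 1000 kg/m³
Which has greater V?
V(A) = 1.96 m/s, V(B) = 2.76 m/s. Answer: B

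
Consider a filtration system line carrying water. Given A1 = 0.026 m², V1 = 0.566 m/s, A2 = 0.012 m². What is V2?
Formula: V_2 = \frac{A_1 V_1}{A_2}
V2 = 0.026·0.566/0.012 = 1.226 m/s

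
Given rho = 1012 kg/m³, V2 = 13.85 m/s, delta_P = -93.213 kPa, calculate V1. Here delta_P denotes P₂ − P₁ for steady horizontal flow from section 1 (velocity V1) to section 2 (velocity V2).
Formula: \Delta P = \frac{1}{2} \rho (V_1^2 - V_2^2)
Substituting knowns: -93.213 = 0.5·1012·(V1² − 13.85²)/1000
Solving for V1: V1 = √(13.85² + 2·(-93.213·1000)/1012) = 2.758 m/s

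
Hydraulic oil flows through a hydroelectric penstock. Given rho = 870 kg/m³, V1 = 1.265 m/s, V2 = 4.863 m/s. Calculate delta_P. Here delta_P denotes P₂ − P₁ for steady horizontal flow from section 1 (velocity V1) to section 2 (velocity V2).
Formula: \Delta P = \frac{1}{2} \rho (V_1^2 - V_2^2)
delta_P = 0.5·870·(1.265² − 4.863²)/1000 = -9.591 kPa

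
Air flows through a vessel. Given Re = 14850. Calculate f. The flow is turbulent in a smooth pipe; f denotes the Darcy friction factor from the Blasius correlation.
Formula: f = \frac{0.316}{Re^{0.25}}
f = 0.316/14850^0.25 = 0.02863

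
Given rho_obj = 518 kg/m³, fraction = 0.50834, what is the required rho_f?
Formula: f_{sub} = \frac{\rho_{obj}}{\rho_f}
Substituting knowns: 0.50834 = 518/rho_f
Solving for rho_f: rho_f = 518/0.50834 = 1019 kg/m³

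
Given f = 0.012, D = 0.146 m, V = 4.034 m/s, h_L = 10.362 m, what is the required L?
Formula: h_L = f \frac{L}{D} \frac{V^2}{2g}
Substituting knowns: 10.362 = 0.012·(L/0.146)·4.034²/(2·9.81)
Solving for L: L = 10.362·2·9.81·0.146/(0.012·4.034²) = 152 m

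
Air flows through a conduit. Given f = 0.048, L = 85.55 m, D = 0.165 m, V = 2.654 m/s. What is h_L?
Formula: h_L = f \frac{L}{D} \frac{V^2}{2g}
h_L = 0.048·(85.55/0.165)·2.654²/(2·9.81) = 8.935 m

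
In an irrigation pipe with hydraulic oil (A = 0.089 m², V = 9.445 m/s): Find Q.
Formula: Q = A V
Q = 0.089·9.445·1000 = 840.6 L/s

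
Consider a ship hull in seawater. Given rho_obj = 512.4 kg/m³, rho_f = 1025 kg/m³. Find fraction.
Formula: f_{sub} = \frac{\rho_{obj}}{\rho_f}
fraction = 512.4/1025 = 0.4999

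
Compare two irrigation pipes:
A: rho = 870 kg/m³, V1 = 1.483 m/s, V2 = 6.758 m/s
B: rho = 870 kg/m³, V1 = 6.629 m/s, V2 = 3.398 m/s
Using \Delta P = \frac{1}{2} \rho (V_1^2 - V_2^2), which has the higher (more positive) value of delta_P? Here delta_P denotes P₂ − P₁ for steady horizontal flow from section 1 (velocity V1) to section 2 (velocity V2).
delta_P(A) = -18.91 kPa, delta_P(B) = 14.09 kPa. Answer: B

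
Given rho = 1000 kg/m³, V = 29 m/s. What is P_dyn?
Formula: P_{dyn} = \frac{1}{2} \rho V^2
P_dyn = 0.5·1000·29²/1000 = 420.5 kPa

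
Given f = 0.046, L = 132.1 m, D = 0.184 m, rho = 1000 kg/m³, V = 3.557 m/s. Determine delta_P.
Formula: \Delta P = f \frac{L}{D} \frac{\rho V^2}{2}
delta_P = 0.046·(132.1/0.184)·0.5·1000·3.557²/1000 = 208.9 kPa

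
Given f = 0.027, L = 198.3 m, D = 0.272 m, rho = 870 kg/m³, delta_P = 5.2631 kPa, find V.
Formula: \Delta P = f \frac{L}{D} \frac{\rho V^2}{2}
Substituting knowns: 5.2631 = 0.027·(198.3/0.272)·0.5·870·V²/1000
Solving for V: V = √((5.2631·1000)/(0.027·(198.3/0.272)·0.5·870)) = 0.784 m/s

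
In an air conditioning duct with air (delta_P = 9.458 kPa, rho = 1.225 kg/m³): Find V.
Formula: V = \sqrt{\frac{2 \Delta P}{\rho}}
V = √(2·(9.458·1000)/1.225) = 124.3 m/s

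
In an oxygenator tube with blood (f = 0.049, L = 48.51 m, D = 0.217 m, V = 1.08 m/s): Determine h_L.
Formula: h_L = f \frac{L}{D} \frac{V^2}{2g}
h_L = 0.049·(48.51/0.217)·1.08²/(2·9.81) = 0.6512 m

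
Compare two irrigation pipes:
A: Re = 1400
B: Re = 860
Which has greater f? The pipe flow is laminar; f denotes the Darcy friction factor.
f(A) = 0.04571, f(B) = 0.07442. Answer: B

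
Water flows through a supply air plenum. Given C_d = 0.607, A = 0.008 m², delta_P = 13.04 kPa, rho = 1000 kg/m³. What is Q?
Formula: Q = C_d A \sqrt{\frac{2 \Delta P}{\rho}}
Q = 0.607·0.008·√(2·(13.04·1000)/1000)·1000 = 24.8 L/s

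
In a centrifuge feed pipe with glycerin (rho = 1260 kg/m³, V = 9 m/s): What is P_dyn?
Formula: P_{dyn} = \frac{1}{2} \rho V^2
P_dyn = 0.5·1260·9²/1000 = 51.03 kPa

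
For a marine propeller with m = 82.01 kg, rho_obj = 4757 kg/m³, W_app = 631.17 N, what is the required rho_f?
Formula: W_{app} = mg\left(1 - \frac{\rho_f}{\rho_{obj}}\right)
Substituting knowns: 631.17 = 82.01·9.81·(1 − rho_f/4757)
Solving for rho_f: rho_f = 4757·(1 − 631.17/(82.01·9.81)) = 1025 kg/m³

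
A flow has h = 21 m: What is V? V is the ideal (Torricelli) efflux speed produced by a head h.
Formula: V = \sqrt{2 g h}
V = √(2·9.81·21) = 20.3 m/s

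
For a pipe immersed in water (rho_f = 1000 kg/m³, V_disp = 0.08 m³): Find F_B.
Formula: F_B = \rho_f g V_{disp}
F_B = 1000·9.81·0.08 = 784.8 N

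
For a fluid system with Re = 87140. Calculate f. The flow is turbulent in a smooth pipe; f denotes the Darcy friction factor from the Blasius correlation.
Formula: f = \frac{0.316}{Re^{0.25}}
f = 0.316/87140^0.25 = 0.01839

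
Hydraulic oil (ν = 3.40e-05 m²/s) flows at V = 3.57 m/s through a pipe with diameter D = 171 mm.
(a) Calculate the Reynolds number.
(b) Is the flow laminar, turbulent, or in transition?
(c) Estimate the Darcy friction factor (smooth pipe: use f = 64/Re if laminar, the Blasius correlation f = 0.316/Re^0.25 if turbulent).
(a) Re = V·D/ν = 3.57·0.171/3.40e-05 = 17955
(b) Flow regime: turbulent (Re > 4000)
(c) Friction factor: f = 0.316/Re^0.25 = 0.316/17955^0.25 = 0.0273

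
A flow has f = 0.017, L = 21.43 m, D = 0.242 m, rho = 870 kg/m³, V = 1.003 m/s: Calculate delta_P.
Formula: \Delta P = f \frac{L}{D} \frac{\rho V^2}{2}
delta_P = 0.017·(21.43/0.242)·0.5·870·1.003²/1000 = 0.6588 kPa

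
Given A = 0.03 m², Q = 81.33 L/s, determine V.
Formula: Q = A V
Substituting knowns: 81.33 = 0.03·V·1000
Solving for V: V = (81.33/1000)/0.03 = 2.711 m/s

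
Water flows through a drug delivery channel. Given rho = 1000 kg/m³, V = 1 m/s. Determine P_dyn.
Formula: P_{dyn} = \frac{1}{2} \rho V^2
P_dyn = 0.5·1000·1²/1000 = 0.5 kPa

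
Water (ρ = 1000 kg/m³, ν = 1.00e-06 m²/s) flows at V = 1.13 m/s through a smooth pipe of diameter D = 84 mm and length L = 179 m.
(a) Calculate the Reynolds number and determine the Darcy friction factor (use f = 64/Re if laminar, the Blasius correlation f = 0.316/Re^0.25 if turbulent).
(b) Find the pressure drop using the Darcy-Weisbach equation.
(a) Re = V·D/ν = 1.13·0.084/1.00e-06 = 94920 → turbulent (Re > 4000); f = 0.316/Re^0.25 = 0.316/94920^0.25 = 0.018003
(b) Darcy-Weisbach: ΔP = f·(L/D)·½ρV²/1000 = 0.018003·(179/0.084)·½·1000·1.13²/1000 = 24.49 kPa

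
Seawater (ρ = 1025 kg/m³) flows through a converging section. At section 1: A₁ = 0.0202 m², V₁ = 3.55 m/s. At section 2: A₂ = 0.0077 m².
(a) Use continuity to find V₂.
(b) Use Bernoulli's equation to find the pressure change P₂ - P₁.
(a) Continuity: A₁V₁=A₂V₂ -> V₂=A₁V₁/A₂=0.0202*3.55/0.0077=9.31 m/s
(b) Bernoulli: P₂-P₁=0.5*rho*(V₁^2-V₂^2)/1000=0.5*1025*(3.55^2-9.31^2)/1000=-37.96 kPa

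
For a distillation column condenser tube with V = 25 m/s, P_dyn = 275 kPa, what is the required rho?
Formula: P_{dyn} = \frac{1}{2} \rho V^2
Substituting knowns: 275 = 0.5·rho·25²/1000
Solving for rho: rho = 2·(275·1000)/25² = 880 kg/m³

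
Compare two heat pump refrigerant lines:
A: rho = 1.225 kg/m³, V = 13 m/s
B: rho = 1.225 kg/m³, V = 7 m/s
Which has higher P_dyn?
P_dyn(A) = 0.1035 kPa, P_dyn(B) = 0.03001 kPa. Answer: A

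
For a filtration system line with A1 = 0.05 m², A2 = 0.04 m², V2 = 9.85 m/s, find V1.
Formula: V_2 = \frac{A_1 V_1}{A_2}
Substituting knowns: 9.85 = 0.05·V1/0.04
Solving for V1: V1 = 9.85·0.04/0.05 = 7.88 m/s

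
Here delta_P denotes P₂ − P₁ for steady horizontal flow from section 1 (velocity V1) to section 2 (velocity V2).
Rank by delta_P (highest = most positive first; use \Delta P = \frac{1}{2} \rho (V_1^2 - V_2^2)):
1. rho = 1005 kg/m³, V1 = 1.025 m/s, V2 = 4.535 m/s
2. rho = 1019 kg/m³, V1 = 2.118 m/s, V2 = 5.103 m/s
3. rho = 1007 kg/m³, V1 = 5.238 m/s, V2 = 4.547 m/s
Case 1: delta_P = -9.807 kPa
Case 2: delta_P = -10.98 kPa
Case 3: delta_P = 3.404 kPa
Ranking (highest first): 3, 1, 2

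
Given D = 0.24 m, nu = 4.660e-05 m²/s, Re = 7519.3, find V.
Formula: Re = \frac{V D}{\nu}
Substituting knowns: 7519.3 = V·0.24/4.660e-05
Solving for V: V = 7519.3·4.660e-05/0.24 = 1.46 m/s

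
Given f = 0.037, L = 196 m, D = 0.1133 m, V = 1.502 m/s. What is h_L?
Formula: h_L = f \frac{L}{D} \frac{V^2}{2g}
h_L = 0.037·(196/0.1133)·1.502²/(2·9.81) = 7.36 m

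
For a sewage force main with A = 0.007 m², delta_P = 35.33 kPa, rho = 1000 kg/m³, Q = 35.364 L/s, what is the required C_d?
Formula: Q = C_d A \sqrt{\frac{2 \Delta P}{\rho}}
Substituting knowns: 35.364 = C_d·0.007·√(2·(35.33·1000)/1000)·1000
Solving for C_d: C_d = (35.364/1000)/(0.007·√(2·(35.33·1000)/1000)) = 0.601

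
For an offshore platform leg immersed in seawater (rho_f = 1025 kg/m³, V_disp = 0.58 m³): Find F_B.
Formula: F_B = \rho_f g V_{disp}
F_B = 1025·9.81·0.58 = 5832 N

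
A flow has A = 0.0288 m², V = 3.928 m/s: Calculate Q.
Formula: Q = A V
Q = 0.0288·3.928·1000 = 113.1 L/s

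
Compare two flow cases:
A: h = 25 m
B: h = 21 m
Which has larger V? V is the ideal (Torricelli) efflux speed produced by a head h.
V(A) = 22.15 m/s, V(B) = 20.3 m/s. Answer: A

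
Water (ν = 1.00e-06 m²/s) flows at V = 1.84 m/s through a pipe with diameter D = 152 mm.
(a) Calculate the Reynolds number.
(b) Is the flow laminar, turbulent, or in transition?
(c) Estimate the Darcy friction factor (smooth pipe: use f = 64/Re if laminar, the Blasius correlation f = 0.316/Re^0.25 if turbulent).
(a) Re = V·D/ν = 1.84·0.152/1.00e-06 = 279680
(b) Flow regime: turbulent (Re > 4000)
(c) Friction factor: f = 0.316/Re^0.25 = 0.316/279680^0.25 = 0.01374 (Blasius is strictly valid for Re ≲ 1e5; used here as the smooth-pipe estimate the problem specifies)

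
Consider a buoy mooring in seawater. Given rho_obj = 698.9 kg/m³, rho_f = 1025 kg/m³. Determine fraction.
Formula: f_{sub} = \frac{\rho_{obj}}{\rho_f}
fraction = 698.9/1025 = 0.6819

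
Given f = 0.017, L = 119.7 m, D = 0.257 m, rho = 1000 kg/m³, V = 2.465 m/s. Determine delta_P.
Formula: \Delta P = f \frac{L}{D} \frac{\rho V^2}{2}
delta_P = 0.017·(119.7/0.257)·0.5·1000·2.465²/1000 = 24.06 kPa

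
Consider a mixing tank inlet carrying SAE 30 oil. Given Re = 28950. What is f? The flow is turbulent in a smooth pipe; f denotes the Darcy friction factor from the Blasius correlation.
Formula: f = \frac{0.316}{Re^{0.25}}
f = 0.316/28950^0.25 = 0.02423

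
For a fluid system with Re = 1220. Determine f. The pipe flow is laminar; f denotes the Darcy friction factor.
Formula: f = \frac{64}{Re}
f = 64/1220 = 0.05246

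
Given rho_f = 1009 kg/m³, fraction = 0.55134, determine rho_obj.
Formula: f_{sub} = \frac{\rho_{obj}}{\rho_f}
Substituting knowns: 0.55134 = rho_obj/1009
Solving for rho_obj: rho_obj = 0.55134·1009 = 556.3 kg/m³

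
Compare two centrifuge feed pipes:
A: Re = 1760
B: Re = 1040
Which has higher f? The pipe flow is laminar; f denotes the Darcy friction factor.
f(A) = 0.03636, f(B) = 0.06154. Answer: B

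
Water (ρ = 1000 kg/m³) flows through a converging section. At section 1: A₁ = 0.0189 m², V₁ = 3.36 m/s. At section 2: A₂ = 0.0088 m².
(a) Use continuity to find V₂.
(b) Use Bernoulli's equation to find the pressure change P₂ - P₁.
(a) Continuity: A₁V₁=A₂V₂ -> V₂=A₁V₁/A₂=0.0189*3.36/0.0088=7.22 m/s
(b) Bernoulli: P₂-P₁=0.5*rho*(V₁^2-V₂^2)/1000=0.5*1000*(3.36^2-7.22^2)/1000=-20.42 kPa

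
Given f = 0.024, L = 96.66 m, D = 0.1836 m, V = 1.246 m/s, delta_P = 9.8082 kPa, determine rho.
Formula: \Delta P = f \frac{L}{D} \frac{\rho V^2}{2}
Substituting knowns: 9.8082 = 0.024·(96.66/0.1836)·0.5·rho·1.246²/1000
Solving for rho: rho = (9.8082·1000)/(0.024·(96.66/0.1836)·0.5·1.246²) = 1000 kg/m³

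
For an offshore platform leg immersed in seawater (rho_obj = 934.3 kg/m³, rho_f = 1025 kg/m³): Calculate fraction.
Formula: f_{sub} = \frac{\rho_{obj}}{\rho_f}
fraction = 934.3/1025 = 0.9115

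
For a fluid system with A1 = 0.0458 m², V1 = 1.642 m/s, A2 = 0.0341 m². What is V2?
Formula: V_2 = \frac{A_1 V_1}{A_2}
V2 = 0.0458·1.642/0.0341 = 2.205 m/s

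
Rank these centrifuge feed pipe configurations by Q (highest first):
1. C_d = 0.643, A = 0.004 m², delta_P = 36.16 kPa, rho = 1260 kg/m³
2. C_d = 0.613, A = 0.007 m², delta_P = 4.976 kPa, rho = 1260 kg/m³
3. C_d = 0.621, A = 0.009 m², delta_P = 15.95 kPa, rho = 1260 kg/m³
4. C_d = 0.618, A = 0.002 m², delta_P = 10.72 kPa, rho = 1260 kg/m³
Case 1: Q = 19.49 L/s
Case 2: Q = 12.06 L/s
Case 3: Q = 28.12 L/s
Case 4: Q = 5.099 L/s
Ranking (highest first): 3, 1, 2, 4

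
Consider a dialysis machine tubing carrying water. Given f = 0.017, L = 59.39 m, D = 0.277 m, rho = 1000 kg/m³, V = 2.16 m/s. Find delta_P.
Formula: \Delta P = f \frac{L}{D} \frac{\rho V^2}{2}
delta_P = 0.017·(59.39/0.277)·0.5·1000·2.16²/1000 = 8.503 kPa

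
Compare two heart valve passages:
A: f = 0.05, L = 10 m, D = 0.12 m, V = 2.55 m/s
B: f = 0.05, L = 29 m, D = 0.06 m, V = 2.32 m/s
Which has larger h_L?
h_L(A) = 1.381 m, h_L(B) = 6.63 m. Answer: B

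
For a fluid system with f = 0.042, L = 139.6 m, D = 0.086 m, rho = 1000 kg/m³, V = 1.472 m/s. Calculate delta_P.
Formula: \Delta P = f \frac{L}{D} \frac{\rho V^2}{2}
delta_P = 0.042·(139.6/0.086)·0.5·1000·1.472²/1000 = 73.86 kPa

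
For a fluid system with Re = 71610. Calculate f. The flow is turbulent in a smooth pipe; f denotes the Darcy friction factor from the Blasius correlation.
Formula: f = \frac{0.316}{Re^{0.25}}
f = 0.316/71610^0.25 = 0.01932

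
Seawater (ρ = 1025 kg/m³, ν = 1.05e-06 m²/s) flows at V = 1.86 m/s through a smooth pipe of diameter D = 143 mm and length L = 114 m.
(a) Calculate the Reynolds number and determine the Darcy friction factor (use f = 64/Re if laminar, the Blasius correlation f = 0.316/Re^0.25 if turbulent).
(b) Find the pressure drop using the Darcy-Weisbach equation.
(a) Re = V·D/ν = 1.86·0.143/1.05e-06 = 253310 → turbulent (Re > 4000); f = 0.316/Re^0.25 = 0.316/253310^0.25 = 0.014086 (Blasius is strictly valid for Re ≲ 1e5; used here as the smooth-pipe estimate the problem specifies)
(b) Darcy-Weisbach: ΔP = f·(L/D)·½ρV²/1000 = 0.014086·(114/0.143)·½·1025·1.86²/1000 = 19.91 kPa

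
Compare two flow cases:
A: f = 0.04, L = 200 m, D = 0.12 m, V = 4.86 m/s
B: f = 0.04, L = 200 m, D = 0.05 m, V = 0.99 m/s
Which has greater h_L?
h_L(A) = 80.26 m, h_L(B) = 7.993 m. Answer: A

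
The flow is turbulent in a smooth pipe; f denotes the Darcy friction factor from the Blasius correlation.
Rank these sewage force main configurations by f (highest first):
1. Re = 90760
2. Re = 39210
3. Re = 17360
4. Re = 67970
Case 1: f = 0.01821
Case 2: f = 0.02246
Case 3: f = 0.02753
Case 4: f = 0.01957
Ranking (highest first): 3, 2, 4, 1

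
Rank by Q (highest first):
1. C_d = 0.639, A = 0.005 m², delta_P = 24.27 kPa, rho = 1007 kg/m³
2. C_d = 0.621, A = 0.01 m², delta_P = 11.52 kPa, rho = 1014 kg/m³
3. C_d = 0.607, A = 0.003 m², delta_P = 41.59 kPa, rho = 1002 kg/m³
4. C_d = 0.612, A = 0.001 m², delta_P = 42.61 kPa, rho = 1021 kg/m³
Case 1: Q = 22.18 L/s
Case 2: Q = 29.6 L/s
Case 3: Q = 16.59 L/s
Case 4: Q = 5.591 L/s
Ranking (highest first): 2, 1, 3, 4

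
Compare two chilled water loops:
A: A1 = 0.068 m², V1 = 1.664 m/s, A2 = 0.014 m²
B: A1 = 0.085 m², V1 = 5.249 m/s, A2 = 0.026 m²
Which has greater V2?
V2(A) = 8.082 m/s, V2(B) = 17.16 m/s. Answer: B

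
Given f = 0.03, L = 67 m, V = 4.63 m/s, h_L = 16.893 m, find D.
Formula: h_L = f \frac{L}{D} \frac{V^2}{2g}
Substituting knowns: 16.893 = 0.03·(67/D)·4.63²/(2·9.81)
Solving for D: D = 0.03·67·4.63²/(2·9.81·16.893) = 0.13 m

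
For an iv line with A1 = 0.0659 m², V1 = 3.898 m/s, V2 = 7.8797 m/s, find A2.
Formula: V_2 = \frac{A_1 V_1}{A_2}
Substituting knowns: 7.8797 = 0.0659·3.898/A2
Solving for A2: A2 = 0.0659·3.898/7.8797 = 0.0326 m²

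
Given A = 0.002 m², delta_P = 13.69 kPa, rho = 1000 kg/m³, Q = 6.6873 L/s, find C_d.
Formula: Q = C_d A \sqrt{\frac{2 \Delta P}{\rho}}
Substituting knowns: 6.6873 = C_d·0.002·√(2·(13.69·1000)/1000)·1000
Solving for C_d: C_d = (6.6873/1000)/(0.002·√(2·(13.69·1000)/1000)) = 0.639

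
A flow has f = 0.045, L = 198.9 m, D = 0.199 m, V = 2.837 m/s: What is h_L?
Formula: h_L = f \frac{L}{D} \frac{V^2}{2g}
h_L = 0.045·(198.9/0.199)·2.837²/(2·9.81) = 18.45 m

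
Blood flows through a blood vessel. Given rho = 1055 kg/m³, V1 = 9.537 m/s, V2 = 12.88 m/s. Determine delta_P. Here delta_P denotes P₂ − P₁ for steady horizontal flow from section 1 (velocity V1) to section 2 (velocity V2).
Formula: \Delta P = \frac{1}{2} \rho (V_1^2 - V_2^2)
delta_P = 0.5·1055·(9.537² − 12.88²)/1000 = -39.53 kPa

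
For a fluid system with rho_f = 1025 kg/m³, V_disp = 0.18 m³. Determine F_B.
Formula: F_B = \rho_f g V_{disp}
F_B = 1025·9.81·0.18 = 1810 N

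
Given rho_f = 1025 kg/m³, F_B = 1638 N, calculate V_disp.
Formula: F_B = \rho_f g V_{disp}
Substituting knowns: 1638 = 1025·9.81·V_disp
Solving for V_disp: V_disp = 1638/(1025·9.81) = 0.1629 m³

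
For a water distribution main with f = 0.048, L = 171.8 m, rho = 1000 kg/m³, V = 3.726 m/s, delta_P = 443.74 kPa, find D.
Formula: \Delta P = f \frac{L}{D} \frac{\rho V^2}{2}
Substituting knowns: 443.74 = 0.048·(171.8/D)·0.5·1000·3.726²/1000
Solving for D: D = 0.048·171.8·0.5·1000·3.726²/(443.74·1000) = 0.129 m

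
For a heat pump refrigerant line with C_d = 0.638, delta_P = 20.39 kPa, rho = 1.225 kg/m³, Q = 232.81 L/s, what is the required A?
Formula: Q = C_d A \sqrt{\frac{2 \Delta P}{\rho}}
Substituting knowns: 232.81 = 0.638·A·√(2·(20.39·1000)/1.225)·1000
Solving for A: A = (232.81/1000)/(0.638·√(2·(20.39·1000)/1.225)) = 0.002 m²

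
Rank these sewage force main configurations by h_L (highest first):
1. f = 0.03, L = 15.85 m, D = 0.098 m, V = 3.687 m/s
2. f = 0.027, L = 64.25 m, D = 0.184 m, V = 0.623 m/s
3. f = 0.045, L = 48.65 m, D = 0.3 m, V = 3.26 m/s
Case 1: h_L = 3.362 m
Case 2: h_L = 0.1865 m
Case 3: h_L = 3.953 m
Ranking (highest first): 3, 1, 2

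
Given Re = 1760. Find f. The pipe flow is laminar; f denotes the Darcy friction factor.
Formula: f = \frac{64}{Re}
f = 64/1760 = 0.03636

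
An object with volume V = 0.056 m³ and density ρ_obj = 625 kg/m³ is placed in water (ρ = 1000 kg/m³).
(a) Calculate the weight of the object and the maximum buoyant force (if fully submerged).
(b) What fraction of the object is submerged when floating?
(a) W=rho_obj*g*V=625*9.81*0.056=343.4 N; F_B(max)=rho*g*V=1000*9.81*0.056=549.4 N
(b) Floating fraction=rho_obj/rho=625/1000=0.625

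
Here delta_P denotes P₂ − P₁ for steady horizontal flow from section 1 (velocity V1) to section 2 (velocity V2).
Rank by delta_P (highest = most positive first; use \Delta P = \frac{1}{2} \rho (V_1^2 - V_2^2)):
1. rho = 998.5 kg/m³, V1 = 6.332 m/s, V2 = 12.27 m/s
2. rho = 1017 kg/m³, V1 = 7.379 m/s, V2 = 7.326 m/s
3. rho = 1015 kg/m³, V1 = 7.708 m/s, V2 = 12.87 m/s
Case 1: delta_P = -55.15 kPa
Case 2: delta_P = 0.3963 kPa
Case 3: delta_P = -53.91 kPa
Ranking (highest first): 2, 3, 1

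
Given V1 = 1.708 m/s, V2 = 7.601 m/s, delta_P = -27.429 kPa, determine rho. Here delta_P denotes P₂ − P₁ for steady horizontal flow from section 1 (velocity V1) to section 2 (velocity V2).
Formula: \Delta P = \frac{1}{2} \rho (V_1^2 - V_2^2)
Substituting knowns: -27.429 = 0.5·rho·(1.708² − 7.601²)/1000
Solving for rho: rho = 2·(-27.429·1000)/(1.708² − 7.601²) = 1000 kg/m³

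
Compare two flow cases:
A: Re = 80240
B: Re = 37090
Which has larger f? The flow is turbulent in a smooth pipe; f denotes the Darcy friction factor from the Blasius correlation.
f(A) = 0.01878, f(B) = 0.02277. Answer: B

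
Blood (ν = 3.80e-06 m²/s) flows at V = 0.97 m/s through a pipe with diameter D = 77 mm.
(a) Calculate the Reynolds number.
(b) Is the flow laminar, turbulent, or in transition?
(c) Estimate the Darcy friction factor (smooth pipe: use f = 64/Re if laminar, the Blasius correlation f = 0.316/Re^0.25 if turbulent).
(a) Re = V·D/ν = 0.97·0.077/3.80e-06 = 19655
(b) Flow regime: turbulent (Re > 4000)
(c) Friction factor: f = 0.316/Re^0.25 = 0.316/19655^0.25 = 0.02669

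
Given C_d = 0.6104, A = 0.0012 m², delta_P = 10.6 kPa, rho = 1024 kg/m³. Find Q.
Formula: Q = C_d A \sqrt{\frac{2 \Delta P}{\rho}}
Q = 0.6104·0.0012·√(2·(10.6·1000)/1024)·1000 = 3.333 L/s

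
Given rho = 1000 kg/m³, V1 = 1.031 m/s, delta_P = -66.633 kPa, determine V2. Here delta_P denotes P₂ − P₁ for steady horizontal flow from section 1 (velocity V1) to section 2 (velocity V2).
Formula: \Delta P = \frac{1}{2} \rho (V_1^2 - V_2^2)
Substituting knowns: -66.633 = 0.5·1000·(1.031² − V2²)/1000
Solving for V2: V2 = √(1.031² − 2·(-66.633·1000)/1000) = 11.59 m/s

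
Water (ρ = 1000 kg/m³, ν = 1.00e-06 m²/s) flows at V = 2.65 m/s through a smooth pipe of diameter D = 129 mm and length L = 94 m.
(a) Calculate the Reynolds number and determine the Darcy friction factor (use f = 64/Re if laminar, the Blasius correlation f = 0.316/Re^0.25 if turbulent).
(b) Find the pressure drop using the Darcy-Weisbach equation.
(a) Re = V·D/ν = 2.65·0.129/1.00e-06 = 341850 → turbulent (Re > 4000); f = 0.316/Re^0.25 = 0.316/341850^0.25 = 0.013069 (Blasius is strictly valid for Re ≲ 1e5; used here as the smooth-pipe estimate the problem specifies)
(b) Darcy-Weisbach: ΔP = f·(L/D)·½ρV²/1000 = 0.013069·(94/0.129)·½·1000·2.65²/1000 = 33.44 kPa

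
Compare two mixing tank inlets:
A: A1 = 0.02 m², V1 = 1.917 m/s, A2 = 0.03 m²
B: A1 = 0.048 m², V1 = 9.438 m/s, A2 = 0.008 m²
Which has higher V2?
V2(A) = 1.278 m/s, V2(B) = 56.63 m/s. Answer: B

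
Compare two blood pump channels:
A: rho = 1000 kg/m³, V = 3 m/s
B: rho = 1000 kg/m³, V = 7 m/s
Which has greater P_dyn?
P_dyn(A) = 4.5 kPa, P_dyn(B) = 24.5 kPa. Answer: B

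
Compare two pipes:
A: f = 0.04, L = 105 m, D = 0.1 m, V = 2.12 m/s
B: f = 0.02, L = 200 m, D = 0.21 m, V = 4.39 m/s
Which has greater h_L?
h_L(A) = 9.621 m, h_L(B) = 18.71 m. Answer: B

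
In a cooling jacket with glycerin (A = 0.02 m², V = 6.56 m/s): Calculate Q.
Formula: Q = A V
Q = 0.02·6.56·1000 = 131.2 L/s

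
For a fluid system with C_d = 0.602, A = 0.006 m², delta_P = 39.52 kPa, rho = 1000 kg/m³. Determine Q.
Formula: Q = C_d A \sqrt{\frac{2 \Delta P}{\rho}}
Q = 0.602·0.006·√(2·(39.52·1000)/1000)·1000 = 32.11 L/s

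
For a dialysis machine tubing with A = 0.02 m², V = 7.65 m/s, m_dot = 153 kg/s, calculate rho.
Formula: \dot{m} = \rho A V
Substituting knowns: 153 = rho·0.02·7.65
Solving for rho: rho = 153/(0.02·7.65) = 1000 kg/m³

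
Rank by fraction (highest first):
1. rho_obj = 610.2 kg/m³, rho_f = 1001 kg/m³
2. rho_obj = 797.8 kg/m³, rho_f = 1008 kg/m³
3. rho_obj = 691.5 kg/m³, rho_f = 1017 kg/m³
Case 1: fraction = 0.6096
Case 2: fraction = 0.7915
Case 3: fraction = 0.6799
Ranking (highest first): 2, 3, 1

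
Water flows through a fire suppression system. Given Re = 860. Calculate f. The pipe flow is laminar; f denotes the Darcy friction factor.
Formula: f = \frac{64}{Re}
f = 64/860 = 0.07442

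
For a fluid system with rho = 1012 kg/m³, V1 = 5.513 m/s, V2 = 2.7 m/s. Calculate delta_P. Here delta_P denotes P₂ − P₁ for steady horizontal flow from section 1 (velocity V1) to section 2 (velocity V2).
Formula: \Delta P = \frac{1}{2} \rho (V_1^2 - V_2^2)
delta_P = 0.5·1012·(5.513² − 2.7²)/1000 = 11.69 kPa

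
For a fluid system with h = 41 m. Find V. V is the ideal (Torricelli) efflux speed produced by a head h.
Formula: V = \sqrt{2 g h}
V = √(2·9.81·41) = 28.36 m/s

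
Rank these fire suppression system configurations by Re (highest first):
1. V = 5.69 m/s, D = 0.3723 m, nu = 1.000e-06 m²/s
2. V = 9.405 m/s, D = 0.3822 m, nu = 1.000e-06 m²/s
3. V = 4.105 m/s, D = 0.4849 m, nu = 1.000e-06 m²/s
Case 1: Re = 2.118e+06
Case 2: Re = 3.595e+06
Case 3: Re = 1.991e+06
Ranking (highest first): 2, 1, 3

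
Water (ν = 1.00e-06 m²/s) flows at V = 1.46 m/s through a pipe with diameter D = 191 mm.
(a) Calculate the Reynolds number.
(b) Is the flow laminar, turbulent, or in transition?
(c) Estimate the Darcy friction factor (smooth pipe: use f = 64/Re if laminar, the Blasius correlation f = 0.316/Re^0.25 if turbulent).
(a) Re = V·D/ν = 1.46·0.191/1.00e-06 = 278860
(b) Flow regime: turbulent (Re > 4000)
(c) Friction factor: f = 0.316/Re^0.25 = 0.316/278860^0.25 = 0.01375 (Blasius is strictly valid for Re ≲ 1e5; used here as the smooth-pipe estimate the problem specifies)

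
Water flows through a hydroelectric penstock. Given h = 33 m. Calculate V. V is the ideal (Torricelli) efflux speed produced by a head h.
Formula: V = \sqrt{2 g h}
V = √(2·9.81·33) = 25.45 m/s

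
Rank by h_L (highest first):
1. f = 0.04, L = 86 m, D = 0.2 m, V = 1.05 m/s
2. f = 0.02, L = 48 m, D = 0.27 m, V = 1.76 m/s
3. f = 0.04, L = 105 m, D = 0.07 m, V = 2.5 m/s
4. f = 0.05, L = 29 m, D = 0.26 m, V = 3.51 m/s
Case 1: h_L = 0.9665 m
Case 2: h_L = 0.5614 m
Case 3: h_L = 19.11 m
Case 4: h_L = 3.502 m
Ranking (highest first): 3, 4, 1, 2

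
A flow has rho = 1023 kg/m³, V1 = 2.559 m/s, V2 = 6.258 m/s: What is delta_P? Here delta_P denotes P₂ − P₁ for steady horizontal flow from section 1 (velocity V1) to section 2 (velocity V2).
Formula: \Delta P = \frac{1}{2} \rho (V_1^2 - V_2^2)
delta_P = 0.5·1023·(2.559² − 6.258²)/1000 = -16.68 kPa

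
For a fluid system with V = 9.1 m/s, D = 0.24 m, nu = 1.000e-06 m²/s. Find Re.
Formula: Re = \frac{V D}{\nu}
Re = 9.1·0.24/1.000e-06 = 2.184e+06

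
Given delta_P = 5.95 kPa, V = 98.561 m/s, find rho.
Formula: V = \sqrt{\frac{2 \Delta P}{\rho}}
Substituting knowns: 98.561 = √(2·(5.95·1000)/rho)
Solving for rho: rho = 2·(5.95·1000)/98.561² = 1.225 kg/m³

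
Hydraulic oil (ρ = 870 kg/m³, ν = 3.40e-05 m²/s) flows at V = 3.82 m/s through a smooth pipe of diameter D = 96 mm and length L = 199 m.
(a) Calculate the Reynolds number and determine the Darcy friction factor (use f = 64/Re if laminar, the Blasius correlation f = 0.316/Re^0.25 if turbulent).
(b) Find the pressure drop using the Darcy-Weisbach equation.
(a) Re = V·D/ν = 3.82·0.096/3.40e-05 = 10786 → turbulent (Re > 4000); f = 0.316/Re^0.25 = 0.316/10786^0.25 = 0.031008
(b) Darcy-Weisbach: ΔP = f·(L/D)·½ρV²/1000 = 0.031008·(199/0.096)·½·870·3.82²/1000 = 408 kPa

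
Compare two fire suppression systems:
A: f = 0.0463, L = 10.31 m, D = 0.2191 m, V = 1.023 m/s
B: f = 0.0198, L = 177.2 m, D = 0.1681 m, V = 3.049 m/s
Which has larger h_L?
h_L(A) = 0.1162 m, h_L(B) = 9.89 m. Answer: B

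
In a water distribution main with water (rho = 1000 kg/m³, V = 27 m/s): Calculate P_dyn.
Formula: P_{dyn} = \frac{1}{2} \rho V^2
P_dyn = 0.5·1000·27²/1000 = 364.5 kPa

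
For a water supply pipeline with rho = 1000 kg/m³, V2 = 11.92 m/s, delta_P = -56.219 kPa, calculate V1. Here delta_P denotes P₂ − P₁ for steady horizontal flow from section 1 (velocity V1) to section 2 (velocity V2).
Formula: \Delta P = \frac{1}{2} \rho (V_1^2 - V_2^2)
Substituting knowns: -56.219 = 0.5·1000·(V1² − 11.92²)/1000
Solving for V1: V1 = √(11.92² + 2·(-56.219·1000)/1000) = 5.445 m/s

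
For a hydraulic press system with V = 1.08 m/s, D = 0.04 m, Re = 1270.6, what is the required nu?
Formula: Re = \frac{V D}{\nu}
Substituting knowns: 1270.6 = 1.08·0.04/nu
Solving for nu: nu = 1.08·0.04/1270.6 = 3.400e-05 m²/s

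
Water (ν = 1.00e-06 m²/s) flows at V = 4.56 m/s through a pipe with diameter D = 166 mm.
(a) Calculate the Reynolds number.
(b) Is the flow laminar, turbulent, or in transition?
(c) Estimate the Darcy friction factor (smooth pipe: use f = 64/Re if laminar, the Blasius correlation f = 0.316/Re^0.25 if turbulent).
(a) Re = V·D/ν = 4.56·0.166/1.00e-06 = 756960
(b) Flow regime: turbulent (Re > 4000)
(c) Friction factor: f = 0.316/Re^0.25 = 0.316/756960^0.25 = 0.01071 (Blasius is strictly valid for Re ≲ 1e5; used here as the smooth-pipe estimate the problem specifies)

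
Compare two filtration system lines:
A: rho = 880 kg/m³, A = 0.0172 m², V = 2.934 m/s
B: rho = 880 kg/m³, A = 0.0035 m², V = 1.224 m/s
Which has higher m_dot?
m_dot(A) = 44.41 kg/s, m_dot(B) = 3.77 kg/s. Answer: A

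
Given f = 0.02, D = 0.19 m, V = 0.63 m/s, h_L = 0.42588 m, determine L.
Formula: h_L = f \frac{L}{D} \frac{V^2}{2g}
Substituting knowns: 0.42588 = 0.02·(L/0.19)·0.63²/(2·9.81)
Solving for L: L = 0.42588·2·9.81·0.19/(0.02·0.63²) = 200 m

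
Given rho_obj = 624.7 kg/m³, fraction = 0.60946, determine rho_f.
Formula: f_{sub} = \frac{\rho_{obj}}{\rho_f}
Substituting knowns: 0.60946 = 624.7/rho_f
Solving for rho_f: rho_f = 624.7/0.60946 = 1025 kg/m³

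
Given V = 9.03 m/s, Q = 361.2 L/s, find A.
Formula: Q = A V
Substituting knowns: 361.2 = A·9.03·1000
Solving for A: A = (361.2/1000)/9.03 = 0.04 m²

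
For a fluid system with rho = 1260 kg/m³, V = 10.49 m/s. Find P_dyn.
Formula: P_{dyn} = \frac{1}{2} \rho V^2
P_dyn = 0.5·1260·10.49²/1000 = 69.33 kPa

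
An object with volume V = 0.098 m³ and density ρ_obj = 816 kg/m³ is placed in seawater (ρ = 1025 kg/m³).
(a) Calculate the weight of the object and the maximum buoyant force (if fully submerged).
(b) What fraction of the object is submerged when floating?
(a) W=rho_obj*g*V=816*9.81*0.098=784.5 N; F_B(max)=rho*g*V=1025*9.81*0.098=985.4 N
(b) Floating fraction=rho_obj/rho=816/1025=0.796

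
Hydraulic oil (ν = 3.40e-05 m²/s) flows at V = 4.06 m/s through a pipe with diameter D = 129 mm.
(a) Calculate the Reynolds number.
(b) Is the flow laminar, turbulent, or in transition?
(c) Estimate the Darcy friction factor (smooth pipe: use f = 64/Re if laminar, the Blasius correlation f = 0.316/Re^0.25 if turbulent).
(a) Re = V·D/ν = 4.06·0.129/3.40e-05 = 15404
(b) Flow regime: turbulent (Re > 4000)
(c) Friction factor: f = 0.316/Re^0.25 = 0.316/15404^0.25 = 0.02836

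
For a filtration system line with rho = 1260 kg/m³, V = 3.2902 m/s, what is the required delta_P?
Formula: V = \sqrt{\frac{2 \Delta P}{\rho}}
Substituting knowns: 3.2902 = √(2·(delta_P·1000)/1260)
Solving for delta_P: delta_P = 3.2902²·1260/2/1000 = 6.82 kPa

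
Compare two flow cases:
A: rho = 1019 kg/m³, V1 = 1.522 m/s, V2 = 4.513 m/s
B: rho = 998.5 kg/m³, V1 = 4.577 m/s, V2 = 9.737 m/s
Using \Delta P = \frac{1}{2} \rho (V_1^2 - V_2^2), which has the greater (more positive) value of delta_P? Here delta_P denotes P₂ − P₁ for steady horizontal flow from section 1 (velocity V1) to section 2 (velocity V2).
delta_P(A) = -9.197 kPa, delta_P(B) = -36.87 kPa. Answer: A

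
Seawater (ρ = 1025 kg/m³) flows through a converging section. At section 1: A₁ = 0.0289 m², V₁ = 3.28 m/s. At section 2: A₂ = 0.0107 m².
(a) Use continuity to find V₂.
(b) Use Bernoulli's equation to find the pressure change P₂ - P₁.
(a) Continuity: A₁V₁=A₂V₂ -> V₂=A₁V₁/A₂=0.0289*3.28/0.0107=8.86 m/s
(b) Bernoulli: P₂-P₁=0.5*rho*(V₁^2-V₂^2)/1000=0.5*1025*(3.28^2-8.86^2)/1000=-34.72 kPa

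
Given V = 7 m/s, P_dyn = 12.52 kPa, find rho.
Formula: P_{dyn} = \frac{1}{2} \rho V^2
Substituting knowns: 12.52 = 0.5·rho·7²/1000
Solving for rho: rho = 2·(12.52·1000)/7² = 511 kg/m³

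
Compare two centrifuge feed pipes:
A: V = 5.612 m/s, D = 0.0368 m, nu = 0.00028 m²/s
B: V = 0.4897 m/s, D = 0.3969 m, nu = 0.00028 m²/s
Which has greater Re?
Re(A) = 737.6, Re(B) = 694.1. Answer: A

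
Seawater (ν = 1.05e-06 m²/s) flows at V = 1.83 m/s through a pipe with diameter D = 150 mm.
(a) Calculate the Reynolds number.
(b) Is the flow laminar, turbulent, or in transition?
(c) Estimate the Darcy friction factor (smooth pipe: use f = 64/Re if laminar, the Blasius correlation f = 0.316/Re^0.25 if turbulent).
(a) Re = V·D/ν = 1.83·0.15/1.05e-06 = 261430
(b) Flow regime: turbulent (Re > 4000)
(c) Friction factor: f = 0.316/Re^0.25 = 0.316/261430^0.25 = 0.01397 (Blasius is strictly valid for Re ≲ 1e5; used here as the smooth-pipe estimate the problem specifies)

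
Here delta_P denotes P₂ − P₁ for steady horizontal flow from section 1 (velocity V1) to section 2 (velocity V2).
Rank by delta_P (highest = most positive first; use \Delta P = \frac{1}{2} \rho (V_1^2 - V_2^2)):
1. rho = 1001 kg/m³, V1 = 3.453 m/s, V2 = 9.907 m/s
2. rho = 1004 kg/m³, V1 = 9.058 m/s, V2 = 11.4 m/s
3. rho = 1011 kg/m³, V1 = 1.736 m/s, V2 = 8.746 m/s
Case 1: delta_P = -43.16 kPa
Case 2: delta_P = -24.05 kPa
Case 3: delta_P = -37.14 kPa
Ranking (highest first): 2, 3, 1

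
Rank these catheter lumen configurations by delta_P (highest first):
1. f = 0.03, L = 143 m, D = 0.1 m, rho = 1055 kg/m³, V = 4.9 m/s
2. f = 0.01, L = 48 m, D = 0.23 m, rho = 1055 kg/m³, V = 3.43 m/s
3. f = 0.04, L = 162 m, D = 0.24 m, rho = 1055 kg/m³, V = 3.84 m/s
Case 1: delta_P = 543.3 kPa
Case 2: delta_P = 12.95 kPa
Case 3: delta_P = 210 kPa
Ranking (highest first): 1, 3, 2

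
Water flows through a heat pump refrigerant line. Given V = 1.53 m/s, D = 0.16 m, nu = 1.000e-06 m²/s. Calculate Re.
Formula: Re = \frac{V D}{\nu}
Re = 1.53·0.16/1.000e-06 = 244800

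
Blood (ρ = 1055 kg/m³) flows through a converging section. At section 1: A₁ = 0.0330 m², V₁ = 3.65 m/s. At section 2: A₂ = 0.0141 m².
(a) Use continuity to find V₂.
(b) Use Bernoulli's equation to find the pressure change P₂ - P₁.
(a) Continuity: A₁V₁=A₂V₂ -> V₂=A₁V₁/A₂=0.0330*3.65/0.0141=8.54 m/s
(b) Bernoulli: P₂-P₁=0.5*rho*(V₁^2-V₂^2)/1000=0.5*1055*(3.65^2-8.54^2)/1000=-31.44 kPa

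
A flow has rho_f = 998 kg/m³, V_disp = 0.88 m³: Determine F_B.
Formula: F_B = \rho_f g V_{disp}
F_B = 998·9.81·0.88 = 8616 N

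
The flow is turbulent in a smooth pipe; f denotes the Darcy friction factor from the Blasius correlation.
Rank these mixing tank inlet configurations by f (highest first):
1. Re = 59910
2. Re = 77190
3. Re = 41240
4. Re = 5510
Case 1: f = 0.0202
Case 2: f = 0.01896
Case 3: f = 0.02217
Case 4: f = 0.03668
Ranking (highest first): 4, 3, 1, 2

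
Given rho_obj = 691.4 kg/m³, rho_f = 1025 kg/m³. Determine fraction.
Formula: f_{sub} = \frac{\rho_{obj}}{\rho_f}
fraction = 691.4/1025 = 0.6745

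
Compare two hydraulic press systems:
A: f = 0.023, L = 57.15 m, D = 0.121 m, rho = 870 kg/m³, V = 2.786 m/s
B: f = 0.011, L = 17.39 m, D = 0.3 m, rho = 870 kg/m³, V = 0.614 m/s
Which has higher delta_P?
delta_P(A) = 36.68 kPa, delta_P(B) = 0.1046 kPa. Answer: A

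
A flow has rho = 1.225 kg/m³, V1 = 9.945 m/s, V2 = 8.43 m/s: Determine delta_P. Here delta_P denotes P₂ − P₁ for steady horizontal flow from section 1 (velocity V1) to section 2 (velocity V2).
Formula: \Delta P = \frac{1}{2} \rho (V_1^2 - V_2^2)
delta_P = 0.5·1.225·(9.945² − 8.43²)/1000 = 0.01705 kPa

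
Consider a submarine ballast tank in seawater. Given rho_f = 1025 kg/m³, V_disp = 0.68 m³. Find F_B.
Formula: F_B = \rho_f g V_{disp}
F_B = 1025·9.81·0.68 = 6838 N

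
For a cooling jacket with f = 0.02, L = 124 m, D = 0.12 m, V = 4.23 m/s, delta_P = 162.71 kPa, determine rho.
Formula: \Delta P = f \frac{L}{D} \frac{\rho V^2}{2}
Substituting knowns: 162.71 = 0.02·(124/0.12)·0.5·rho·4.23²/1000
Solving for rho: rho = (162.71·1000)/(0.02·(124/0.12)·0.5·4.23²) = 880 kg/m³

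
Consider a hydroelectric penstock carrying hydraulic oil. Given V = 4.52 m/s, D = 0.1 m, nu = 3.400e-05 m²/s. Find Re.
Formula: Re = \frac{V D}{\nu}
Re = 4.52·0.1/3.400e-05 = 13294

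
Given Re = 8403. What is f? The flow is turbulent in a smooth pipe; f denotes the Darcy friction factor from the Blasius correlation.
Formula: f = \frac{0.316}{Re^{0.25}}
f = 0.316/8403^0.25 = 0.033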